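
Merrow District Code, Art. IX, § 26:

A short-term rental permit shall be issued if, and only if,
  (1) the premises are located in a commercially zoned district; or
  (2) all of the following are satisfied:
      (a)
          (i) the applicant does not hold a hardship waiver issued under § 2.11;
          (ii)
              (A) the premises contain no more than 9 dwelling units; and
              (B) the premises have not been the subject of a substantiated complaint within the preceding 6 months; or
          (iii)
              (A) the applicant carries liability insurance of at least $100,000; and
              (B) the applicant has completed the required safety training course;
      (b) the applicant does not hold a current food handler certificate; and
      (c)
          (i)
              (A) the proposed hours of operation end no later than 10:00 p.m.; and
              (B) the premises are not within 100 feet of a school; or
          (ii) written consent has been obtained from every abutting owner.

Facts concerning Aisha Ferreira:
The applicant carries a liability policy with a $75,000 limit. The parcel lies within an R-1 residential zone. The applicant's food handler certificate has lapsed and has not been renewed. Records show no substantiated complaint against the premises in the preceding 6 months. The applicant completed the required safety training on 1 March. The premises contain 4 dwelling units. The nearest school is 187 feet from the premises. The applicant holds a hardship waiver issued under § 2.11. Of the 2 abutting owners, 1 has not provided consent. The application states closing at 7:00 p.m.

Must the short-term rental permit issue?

Yes — granted.

(1) commercially zoned — not met.
(i) not (hardship waiver) — not met.
(A) ≤ 9 units — met.
(B) no complaint in 6 mo. — satisfied.
(ii) = T AND T = true.
(A) insurance ≥ $100,000 — not satisfied.
(B) safety training — holds.
So (iii) is not satisfied (F AND T).
So (a) is satisfied (F OR T OR F).
(b) not (food handler cert.) — met.
(A) closes by 10 p.m. — holds.
(B) ≥100 ft from school — satisfied.
(i): T AND T → true.
(ii) all abutters consent — not met.
(c) = T OR F = true.
So (2) is satisfied (T AND T AND T).
Overall: F OR T → true.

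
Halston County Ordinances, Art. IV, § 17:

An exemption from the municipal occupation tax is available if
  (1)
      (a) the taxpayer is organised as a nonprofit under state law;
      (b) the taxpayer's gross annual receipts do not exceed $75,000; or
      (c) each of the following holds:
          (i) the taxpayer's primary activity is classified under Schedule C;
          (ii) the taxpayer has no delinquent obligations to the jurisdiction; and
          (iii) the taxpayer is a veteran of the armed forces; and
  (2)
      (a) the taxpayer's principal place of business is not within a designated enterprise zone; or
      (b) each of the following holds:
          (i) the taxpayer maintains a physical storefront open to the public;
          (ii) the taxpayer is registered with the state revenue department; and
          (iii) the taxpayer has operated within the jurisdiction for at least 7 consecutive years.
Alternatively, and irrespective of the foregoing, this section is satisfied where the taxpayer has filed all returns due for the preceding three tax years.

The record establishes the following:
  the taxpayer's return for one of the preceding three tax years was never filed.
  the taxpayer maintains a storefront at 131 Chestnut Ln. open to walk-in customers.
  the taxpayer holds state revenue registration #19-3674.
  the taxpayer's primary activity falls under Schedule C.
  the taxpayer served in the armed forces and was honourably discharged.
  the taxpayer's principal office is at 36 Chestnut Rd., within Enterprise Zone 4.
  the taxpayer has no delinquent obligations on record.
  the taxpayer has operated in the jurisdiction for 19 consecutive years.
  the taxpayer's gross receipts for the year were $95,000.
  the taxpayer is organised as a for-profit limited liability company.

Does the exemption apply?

(a) nonprofit — fails.
(b) receipts ≤ $75,000 — fails.
(i) Schedule C activity — satisfied.
(ii) no delinquency — holds.
(iii) veteran — met.
(c): T AND T AND T → true.
(1): F OR F OR T → true.
(a) not (in enterprise zone) — not met.
(i) has storefront — holds.
(ii) state-registered — satisfied.
(iii) ≥ 7 yrs in jurisdiction — satisfied.
So (b) is satisfied (T AND T AND T).
(2) = F OR T = true.
So Overall is satisfied (T AND T).
Exception (returns current) — not satisfied.
Result: main true OR exception false → true.

Yes — exempt.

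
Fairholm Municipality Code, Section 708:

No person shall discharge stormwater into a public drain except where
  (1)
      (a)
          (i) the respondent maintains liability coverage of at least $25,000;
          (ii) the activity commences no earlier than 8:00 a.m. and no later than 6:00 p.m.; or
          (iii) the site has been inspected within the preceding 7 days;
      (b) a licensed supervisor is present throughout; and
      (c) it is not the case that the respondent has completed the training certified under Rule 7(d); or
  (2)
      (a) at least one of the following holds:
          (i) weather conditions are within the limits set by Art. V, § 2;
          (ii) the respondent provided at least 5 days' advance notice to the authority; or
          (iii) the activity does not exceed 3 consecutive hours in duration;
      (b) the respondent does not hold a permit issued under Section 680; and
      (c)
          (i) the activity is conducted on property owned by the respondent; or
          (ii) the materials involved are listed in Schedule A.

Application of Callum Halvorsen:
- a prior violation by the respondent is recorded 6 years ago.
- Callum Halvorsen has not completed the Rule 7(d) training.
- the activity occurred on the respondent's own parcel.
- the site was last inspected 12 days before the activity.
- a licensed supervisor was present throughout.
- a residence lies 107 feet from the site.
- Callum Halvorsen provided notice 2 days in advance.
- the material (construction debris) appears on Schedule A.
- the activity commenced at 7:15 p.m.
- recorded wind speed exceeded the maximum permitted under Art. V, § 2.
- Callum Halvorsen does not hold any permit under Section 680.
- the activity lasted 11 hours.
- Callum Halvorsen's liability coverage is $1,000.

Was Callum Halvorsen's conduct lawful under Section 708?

(i) coverage ≥ $25,000 — fails.
(ii) start within hours — not met.
(iii) site inspected — not met.
(a) = F OR F OR F = false.
(b) supervisor present — holds.
(c) not (training certified) — satisfied.
(1) = F AND T AND T = false.
(i) weather ok — fails.
(ii) ≥5 days' notice — not satisfied.
(iii) ≤ 3 hrs duration — not satisfied.
(a) = F OR F OR F = false.
(b) not (holds permit) — holds.
(i) own property — met.
(ii) Schedule A material — satisfied.
So (c) is satisfied (T OR T).
So (2) is not satisfied (F AND T AND T).
So Overall is not satisfied (F OR F).

No — unlawful.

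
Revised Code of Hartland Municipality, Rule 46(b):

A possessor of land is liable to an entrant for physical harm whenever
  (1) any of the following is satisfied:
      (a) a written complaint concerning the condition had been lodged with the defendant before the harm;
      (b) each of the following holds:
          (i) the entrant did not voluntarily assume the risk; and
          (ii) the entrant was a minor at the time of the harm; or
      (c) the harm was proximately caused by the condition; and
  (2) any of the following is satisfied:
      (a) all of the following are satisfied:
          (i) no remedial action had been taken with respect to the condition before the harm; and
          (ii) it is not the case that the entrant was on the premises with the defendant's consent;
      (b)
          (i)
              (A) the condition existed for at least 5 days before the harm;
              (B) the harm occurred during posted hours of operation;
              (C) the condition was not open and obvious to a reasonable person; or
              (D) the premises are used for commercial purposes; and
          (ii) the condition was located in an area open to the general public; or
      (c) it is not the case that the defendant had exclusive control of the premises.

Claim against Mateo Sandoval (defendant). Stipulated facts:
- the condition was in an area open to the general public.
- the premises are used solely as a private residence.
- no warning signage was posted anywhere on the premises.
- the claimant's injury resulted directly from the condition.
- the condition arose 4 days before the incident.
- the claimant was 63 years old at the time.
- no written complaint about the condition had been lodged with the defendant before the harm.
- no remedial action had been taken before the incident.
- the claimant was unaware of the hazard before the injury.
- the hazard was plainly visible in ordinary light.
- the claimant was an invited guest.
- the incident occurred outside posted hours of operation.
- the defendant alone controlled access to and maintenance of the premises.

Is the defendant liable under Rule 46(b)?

(a) complaint lodged — not met.
(i) no assumed risk — satisfied.
(ii) entrant a minor — fails.
(b): T AND F → false.
(c) proximate cause — satisfied.
(1): F OR F OR T → true.
(i) no remedial action — satisfied.
(ii) not (consent to enter) — not met.
So (a) is not satisfied (T AND F).
(A) condition ≥5 days old — not met.
(B) during posted hours — fails.
(C) not open/obvious — not satisfied.
(D) commercial use — not satisfied.
(i): F OR F OR F OR F → false.
(ii) public area — satisfied.
So (b) is not satisfied (F AND T).
(c) not (exclusive control) — fails.
(2) = F OR F OR F = false.
Overall: T AND F → false.

No — not liable.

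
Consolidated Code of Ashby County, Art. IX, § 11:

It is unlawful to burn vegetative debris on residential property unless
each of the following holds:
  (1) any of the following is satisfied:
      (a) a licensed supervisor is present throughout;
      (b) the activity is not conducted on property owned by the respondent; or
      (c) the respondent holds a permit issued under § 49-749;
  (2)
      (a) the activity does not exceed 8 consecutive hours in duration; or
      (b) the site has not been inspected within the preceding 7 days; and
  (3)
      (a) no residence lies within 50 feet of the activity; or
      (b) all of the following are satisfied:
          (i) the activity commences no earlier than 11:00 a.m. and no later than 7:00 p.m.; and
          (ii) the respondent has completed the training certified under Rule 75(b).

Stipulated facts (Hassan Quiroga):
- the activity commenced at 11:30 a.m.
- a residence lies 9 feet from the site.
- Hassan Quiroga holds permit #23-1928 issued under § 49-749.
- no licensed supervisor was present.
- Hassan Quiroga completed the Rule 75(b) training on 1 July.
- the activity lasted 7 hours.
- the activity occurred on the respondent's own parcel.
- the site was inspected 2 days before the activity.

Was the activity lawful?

Yes — lawful.

(a) supervisor present — fails.
(b) not (own property) — fails.
(c) holds permit — met.
(1): F OR F OR T → true.
(a) ≤ 8 hrs duration — satisfied.
(b) not (site inspected) — not satisfied.
(2) = T OR F = true.
(a) no residence in 50 ft — not satisfied.
(i) start within hours — holds.
(ii) training certified — holds.
(b) = T AND T = true.
(3) = F OR T = true.
So Overall is satisfied (T AND T AND T).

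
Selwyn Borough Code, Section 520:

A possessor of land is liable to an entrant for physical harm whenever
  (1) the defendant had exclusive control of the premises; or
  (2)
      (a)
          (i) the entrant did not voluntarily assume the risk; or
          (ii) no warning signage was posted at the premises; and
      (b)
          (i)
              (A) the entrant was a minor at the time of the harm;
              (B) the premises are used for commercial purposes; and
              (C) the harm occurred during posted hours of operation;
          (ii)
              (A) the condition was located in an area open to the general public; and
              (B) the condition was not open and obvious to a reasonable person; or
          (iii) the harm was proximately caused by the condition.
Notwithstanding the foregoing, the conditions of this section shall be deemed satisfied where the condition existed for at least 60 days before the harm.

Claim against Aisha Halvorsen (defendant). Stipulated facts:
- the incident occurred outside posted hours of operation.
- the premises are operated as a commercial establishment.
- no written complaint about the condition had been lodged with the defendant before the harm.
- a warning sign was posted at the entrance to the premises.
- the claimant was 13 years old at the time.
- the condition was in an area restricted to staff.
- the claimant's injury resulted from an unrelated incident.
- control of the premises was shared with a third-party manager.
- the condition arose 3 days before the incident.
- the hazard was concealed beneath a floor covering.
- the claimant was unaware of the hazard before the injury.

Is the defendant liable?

(1) exclusive control — not satisfied.
(i) no assumed risk — holds.
(ii) no signage posted — not satisfied.
(a) = T OR F = true.
(A) entrant a minor — met.
(B) commercial use — holds.
(C) during posted hours — not satisfied.
So (i) is not satisfied (T AND T AND F).
(A) public area — fails.
(B) not open/obvious — met.
So (ii) is not satisfied (F AND T).
(iii) proximate cause — fails.
So (b) is not satisfied (F OR F OR F).
(2): T AND F → false.
So Overall is not satisfied (F OR F).
Exception (condition ≥60 days old) — not satisfied.
Result: main false OR exception false → false.

No — not liable.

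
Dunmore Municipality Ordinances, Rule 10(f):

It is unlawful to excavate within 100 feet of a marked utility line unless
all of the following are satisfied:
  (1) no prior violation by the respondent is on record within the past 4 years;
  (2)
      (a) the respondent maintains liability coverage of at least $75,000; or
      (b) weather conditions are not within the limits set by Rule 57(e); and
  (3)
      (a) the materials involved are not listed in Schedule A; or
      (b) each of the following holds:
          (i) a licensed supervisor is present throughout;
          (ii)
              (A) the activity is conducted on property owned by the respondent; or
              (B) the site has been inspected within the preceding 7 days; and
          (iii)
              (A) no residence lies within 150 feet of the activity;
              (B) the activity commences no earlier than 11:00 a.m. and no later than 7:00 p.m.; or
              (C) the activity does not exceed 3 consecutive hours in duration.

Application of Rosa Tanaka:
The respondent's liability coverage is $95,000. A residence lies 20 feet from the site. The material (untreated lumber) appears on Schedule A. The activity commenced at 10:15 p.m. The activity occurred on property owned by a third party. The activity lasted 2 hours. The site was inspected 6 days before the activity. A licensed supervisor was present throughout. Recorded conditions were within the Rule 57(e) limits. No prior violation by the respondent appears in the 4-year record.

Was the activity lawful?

(1) no prior violation — satisfied.
(a) coverage ≥ $75,000 — met.
(b) not (weather ok) — not met.
(2): T OR F → true.
(a) not (Schedule A material) — fails.
(i) supervisor present — met.
(A) own property — fails.
(B) site inspected — satisfied.
(ii) = F OR T = true.
(A) no residence in 150 ft — not satisfied.
(B) start within hours — not satisfied.
(C) ≤ 3 hrs duration — met.
(iii): F OR F OR T → true.
(b) = T AND T AND T = true.
So (3) is satisfied (F OR T).
Overall: T AND T AND T → true.

Yes — lawful.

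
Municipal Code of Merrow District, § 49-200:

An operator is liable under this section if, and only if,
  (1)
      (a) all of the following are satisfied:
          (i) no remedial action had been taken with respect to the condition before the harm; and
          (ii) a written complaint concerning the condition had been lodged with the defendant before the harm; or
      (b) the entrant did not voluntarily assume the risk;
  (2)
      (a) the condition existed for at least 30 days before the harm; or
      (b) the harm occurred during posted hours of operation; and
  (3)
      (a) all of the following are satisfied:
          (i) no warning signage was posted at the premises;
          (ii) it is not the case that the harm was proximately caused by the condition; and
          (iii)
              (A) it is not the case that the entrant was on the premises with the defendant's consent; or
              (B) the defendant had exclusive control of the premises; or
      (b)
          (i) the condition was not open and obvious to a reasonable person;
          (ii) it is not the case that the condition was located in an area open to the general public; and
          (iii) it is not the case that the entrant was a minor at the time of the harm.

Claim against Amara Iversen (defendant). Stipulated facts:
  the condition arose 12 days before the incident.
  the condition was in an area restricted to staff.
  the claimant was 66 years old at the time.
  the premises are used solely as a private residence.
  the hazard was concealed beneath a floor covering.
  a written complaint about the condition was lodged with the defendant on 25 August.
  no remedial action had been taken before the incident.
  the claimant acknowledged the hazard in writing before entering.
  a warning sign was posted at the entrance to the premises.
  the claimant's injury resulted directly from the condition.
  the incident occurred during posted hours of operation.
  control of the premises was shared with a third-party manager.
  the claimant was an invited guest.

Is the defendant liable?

Yes — liable.

(i) no remedial action — holds.
(ii) complaint lodged — met.
(a): T AND T → true.
(b) no assumed risk — not satisfied.
So (1) is satisfied (T OR F).
(a) condition ≥30 days old — fails.
(b) during posted hours — holds.
(2): F OR T → true.
(i) no signage posted — not satisfied.
(ii) not (proximate cause) — fails.
(A) not (consent to enter) — fails.
(B) exclusive control — not satisfied.
(iii): F OR F → false.
So (a) is not satisfied (F AND F AND F).
(i) not open/obvious — satisfied.
(ii) not (public area) — satisfied.
(iii) not (entrant a minor) — met.
So (b) is satisfied (T AND T AND T).
So (3) is satisfied (F OR T).
Overall = T AND T AND T = true.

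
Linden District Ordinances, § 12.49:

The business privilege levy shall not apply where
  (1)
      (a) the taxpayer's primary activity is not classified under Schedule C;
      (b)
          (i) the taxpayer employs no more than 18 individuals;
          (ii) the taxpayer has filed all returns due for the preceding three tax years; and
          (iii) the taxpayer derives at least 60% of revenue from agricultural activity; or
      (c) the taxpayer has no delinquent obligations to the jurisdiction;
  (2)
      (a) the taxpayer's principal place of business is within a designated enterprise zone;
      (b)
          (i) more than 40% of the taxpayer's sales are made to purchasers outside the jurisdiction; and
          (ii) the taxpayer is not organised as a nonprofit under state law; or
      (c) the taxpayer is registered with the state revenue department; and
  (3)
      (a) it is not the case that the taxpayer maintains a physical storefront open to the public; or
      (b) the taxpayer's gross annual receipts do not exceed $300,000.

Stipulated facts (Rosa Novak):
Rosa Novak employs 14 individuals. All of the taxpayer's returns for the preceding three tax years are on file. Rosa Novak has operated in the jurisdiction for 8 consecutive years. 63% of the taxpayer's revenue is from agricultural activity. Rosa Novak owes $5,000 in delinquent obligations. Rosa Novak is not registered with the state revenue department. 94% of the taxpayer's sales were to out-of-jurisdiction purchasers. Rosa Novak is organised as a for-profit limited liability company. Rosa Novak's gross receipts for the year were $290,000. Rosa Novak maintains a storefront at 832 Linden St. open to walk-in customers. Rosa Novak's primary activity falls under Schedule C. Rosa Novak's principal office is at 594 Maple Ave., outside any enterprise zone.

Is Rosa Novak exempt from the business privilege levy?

Yes — exempt.

(a) not (Schedule C activity) — fails.
(i) ≤ 18 employees — satisfied.
(ii) returns current — holds.
(iii) ≥60% agricultural — satisfied.
(b): T AND T AND T → true.
(c) no delinquency — not met.
(1): F OR T OR F → true.
(a) in enterprise zone — fails.
(i) >40% out-of-jur. sales — holds.
(ii) not (nonprofit) — holds.
(b): T AND T → true.
(c) state-registered — fails.
(2) = F OR T OR F = true.
(a) not (has storefront) — not met.
(b) receipts ≤ $300,000 — met.
(3): F OR T → true.
So Overall is satisfied (T AND T AND T).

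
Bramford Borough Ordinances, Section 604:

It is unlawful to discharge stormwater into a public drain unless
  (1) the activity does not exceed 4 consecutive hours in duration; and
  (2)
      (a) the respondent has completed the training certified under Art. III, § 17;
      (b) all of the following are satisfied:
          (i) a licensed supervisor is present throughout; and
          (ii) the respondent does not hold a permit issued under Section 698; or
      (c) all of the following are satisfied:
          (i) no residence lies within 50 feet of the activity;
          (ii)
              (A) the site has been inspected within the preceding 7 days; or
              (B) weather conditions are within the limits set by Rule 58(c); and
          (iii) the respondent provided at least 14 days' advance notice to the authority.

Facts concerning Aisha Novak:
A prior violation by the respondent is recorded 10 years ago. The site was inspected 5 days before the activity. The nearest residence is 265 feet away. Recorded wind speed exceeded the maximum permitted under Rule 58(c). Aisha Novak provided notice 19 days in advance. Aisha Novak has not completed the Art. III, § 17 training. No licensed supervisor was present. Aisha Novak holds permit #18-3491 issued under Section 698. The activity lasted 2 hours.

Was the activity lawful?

(1) ≤ 4 hrs duration — holds.
(a) training certified — not satisfied.
(i) supervisor present — fails.
(ii) not (holds permit) — not met.
(b): F AND F → false.
(i) no residence in 50 ft — met.
(A) site inspected — met.
(B) weather ok — not met.
(ii) = T OR F = true.
(iii) ≥14 days' notice — satisfied.
(c) = T AND T AND T = true.
So (2) is satisfied (F OR F OR T).
Overall: T AND T → true.

Yes — lawful.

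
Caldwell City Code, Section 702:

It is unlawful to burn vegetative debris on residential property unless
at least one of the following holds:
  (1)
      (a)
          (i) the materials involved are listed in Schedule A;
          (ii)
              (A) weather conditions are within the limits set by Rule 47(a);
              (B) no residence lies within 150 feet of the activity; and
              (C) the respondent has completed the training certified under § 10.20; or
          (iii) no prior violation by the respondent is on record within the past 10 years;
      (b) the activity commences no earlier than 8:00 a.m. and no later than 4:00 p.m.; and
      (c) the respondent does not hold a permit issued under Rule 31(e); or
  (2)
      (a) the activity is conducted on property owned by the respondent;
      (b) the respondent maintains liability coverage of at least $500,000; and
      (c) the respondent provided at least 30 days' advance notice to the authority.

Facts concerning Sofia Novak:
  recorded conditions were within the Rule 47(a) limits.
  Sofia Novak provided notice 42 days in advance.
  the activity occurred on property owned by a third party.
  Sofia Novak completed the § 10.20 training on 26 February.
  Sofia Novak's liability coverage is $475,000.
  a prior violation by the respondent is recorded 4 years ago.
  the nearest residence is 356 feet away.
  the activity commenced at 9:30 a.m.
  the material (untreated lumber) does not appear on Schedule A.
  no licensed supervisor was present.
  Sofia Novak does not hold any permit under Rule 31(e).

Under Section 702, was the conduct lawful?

Yes — lawful.

(i) Schedule A material — not satisfied.
(A) weather ok — satisfied.
(B) no residence in 150 ft — met.
(C) training certified — met.
(ii) = T AND T AND T = true.
(iii) no prior violation — not satisfied.
(a) = F OR T OR F = true.
(b) start within hours — satisfied.
(c) not (holds permit) — holds.
So (1) is satisfied (T AND T AND T).
(a) own property — not satisfied.
(b) coverage ≥ $500,000 — not met.
(c) ≥30 days' notice — met.
So (2) is not satisfied (F AND F AND T).
Overall = T OR F = true.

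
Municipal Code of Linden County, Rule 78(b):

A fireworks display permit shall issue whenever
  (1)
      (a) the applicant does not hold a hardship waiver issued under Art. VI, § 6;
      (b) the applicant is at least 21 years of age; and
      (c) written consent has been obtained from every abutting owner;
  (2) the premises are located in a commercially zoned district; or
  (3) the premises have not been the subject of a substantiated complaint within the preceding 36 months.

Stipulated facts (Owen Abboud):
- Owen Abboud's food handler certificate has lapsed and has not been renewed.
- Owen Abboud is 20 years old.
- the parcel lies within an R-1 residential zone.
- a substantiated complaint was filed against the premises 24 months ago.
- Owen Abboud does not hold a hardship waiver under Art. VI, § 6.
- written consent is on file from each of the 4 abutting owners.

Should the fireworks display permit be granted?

(a) not (hardship waiver) — holds.
(b) age ≥ 21 — not satisfied.
(c) all abutters consent — met.
So (1) is not satisfied (T AND F AND T).
(2) commercially zoned — not met.
(3) no complaint in 36 mo. — not met.
Overall = F OR F OR F = false.

No — denied.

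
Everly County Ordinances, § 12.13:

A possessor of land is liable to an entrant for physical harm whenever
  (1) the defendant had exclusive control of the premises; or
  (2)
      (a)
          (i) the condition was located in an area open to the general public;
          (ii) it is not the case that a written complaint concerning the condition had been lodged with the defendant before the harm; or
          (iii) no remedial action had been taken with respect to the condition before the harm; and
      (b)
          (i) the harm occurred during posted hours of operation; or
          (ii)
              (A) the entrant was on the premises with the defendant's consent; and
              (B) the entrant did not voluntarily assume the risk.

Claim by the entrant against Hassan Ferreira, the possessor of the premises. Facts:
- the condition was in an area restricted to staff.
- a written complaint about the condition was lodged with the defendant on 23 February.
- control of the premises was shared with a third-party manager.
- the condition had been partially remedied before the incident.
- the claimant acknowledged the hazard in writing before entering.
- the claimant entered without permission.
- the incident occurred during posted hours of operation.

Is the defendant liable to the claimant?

(1) exclusive control — not satisfied.
(i) public area — not met.
(ii) not (complaint lodged) — not met.
(iii) no remedial action — not met.
So (a) is not satisfied (F OR F OR F).
(i) during posted hours — satisfied.
(A) consent to enter — not satisfied.
(B) no assumed risk — not satisfied.
(ii) = F AND F = false.
(b) = T OR F = true.
(2) = F AND T = false.
Overall = F OR F = false.

No — not liable.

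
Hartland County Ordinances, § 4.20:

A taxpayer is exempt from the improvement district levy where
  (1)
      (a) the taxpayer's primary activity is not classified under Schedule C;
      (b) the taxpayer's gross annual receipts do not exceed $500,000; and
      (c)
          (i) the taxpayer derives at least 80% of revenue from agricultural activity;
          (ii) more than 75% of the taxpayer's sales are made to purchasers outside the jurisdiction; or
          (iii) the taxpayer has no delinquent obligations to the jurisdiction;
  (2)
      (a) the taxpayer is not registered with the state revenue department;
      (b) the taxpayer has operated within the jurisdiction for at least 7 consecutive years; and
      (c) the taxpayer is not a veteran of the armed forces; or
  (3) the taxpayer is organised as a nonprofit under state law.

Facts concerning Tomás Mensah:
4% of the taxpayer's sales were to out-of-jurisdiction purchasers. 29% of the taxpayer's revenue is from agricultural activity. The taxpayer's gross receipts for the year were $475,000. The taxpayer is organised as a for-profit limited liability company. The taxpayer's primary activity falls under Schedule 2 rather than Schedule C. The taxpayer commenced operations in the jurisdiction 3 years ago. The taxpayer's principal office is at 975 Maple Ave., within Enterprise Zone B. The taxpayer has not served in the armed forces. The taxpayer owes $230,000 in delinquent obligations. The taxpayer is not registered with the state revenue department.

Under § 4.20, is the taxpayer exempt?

(a) not (Schedule C activity) — met.
(b) receipts ≤ $500,000 — holds.
(i) ≥80% agricultural — fails.
(ii) >75% out-of-jur. sales — fails.
(iii) no delinquency — fails.
(c) = F OR F OR F = false.
(1) = T AND T AND F = false.
(a) not (state-registered) — met.
(b) ≥ 7 yrs in jurisdiction — fails.
(c) not (veteran) — holds.
(2): T AND F AND T → false.
(3) nonprofit — not met.
So Overall is not satisfied (F OR F OR F).

No — not exempt.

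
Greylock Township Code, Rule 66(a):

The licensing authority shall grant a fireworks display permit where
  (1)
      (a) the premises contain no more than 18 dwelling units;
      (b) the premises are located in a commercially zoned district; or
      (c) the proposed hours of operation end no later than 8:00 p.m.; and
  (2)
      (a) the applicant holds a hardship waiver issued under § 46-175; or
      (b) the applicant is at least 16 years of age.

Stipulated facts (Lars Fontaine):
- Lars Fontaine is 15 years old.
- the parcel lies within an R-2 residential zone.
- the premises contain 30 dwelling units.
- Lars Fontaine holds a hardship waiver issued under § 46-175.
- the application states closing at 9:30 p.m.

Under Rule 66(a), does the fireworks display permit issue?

(a) ≤ 18 units — fails.
(b) commercially zoned — fails.
(c) closes by 8 p.m. — not satisfied.
So (1) is not satisfied (F OR F OR F).
(a) hardship waiver — met.
(b) age ≥ 16 — not met.
(2): T OR F → true.
Overall: F AND T → false.

No — denied.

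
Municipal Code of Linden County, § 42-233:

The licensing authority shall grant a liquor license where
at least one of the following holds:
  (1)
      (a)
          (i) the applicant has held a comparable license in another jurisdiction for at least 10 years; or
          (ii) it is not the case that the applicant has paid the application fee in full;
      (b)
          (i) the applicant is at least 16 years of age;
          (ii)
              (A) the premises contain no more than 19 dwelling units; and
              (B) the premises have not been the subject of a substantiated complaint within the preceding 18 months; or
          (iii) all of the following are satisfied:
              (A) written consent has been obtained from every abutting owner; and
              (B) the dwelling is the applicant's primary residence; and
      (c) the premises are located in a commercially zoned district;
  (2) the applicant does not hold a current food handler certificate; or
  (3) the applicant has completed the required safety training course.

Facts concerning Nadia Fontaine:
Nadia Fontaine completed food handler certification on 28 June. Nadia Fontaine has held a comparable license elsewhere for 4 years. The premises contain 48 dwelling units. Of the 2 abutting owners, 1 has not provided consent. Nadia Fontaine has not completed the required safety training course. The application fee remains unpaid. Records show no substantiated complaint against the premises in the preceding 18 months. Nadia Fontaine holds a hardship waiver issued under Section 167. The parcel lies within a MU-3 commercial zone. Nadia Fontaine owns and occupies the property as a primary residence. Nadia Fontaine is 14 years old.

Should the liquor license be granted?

No — denied.

(i) prior license ≥ 10 yr — fails.
(ii) not (fee paid) — satisfied.
So (a) is satisfied (F OR T).
(i) age ≥ 16 — not satisfied.
(A) ≤ 19 units — not satisfied.
(B) no complaint in 18 mo. — satisfied.
(ii) = F AND T = false.
(A) all abutters consent — not satisfied.
(B) primary residence — met.
So (iii) is not satisfied (F AND T).
(b): F OR F OR F → false.
(c) commercially zoned — satisfied.
(1): T AND F AND T → false.
(2) not (food handler cert.) — not satisfied.
(3) safety training — not met.
So Overall is not satisfied (F OR F OR F).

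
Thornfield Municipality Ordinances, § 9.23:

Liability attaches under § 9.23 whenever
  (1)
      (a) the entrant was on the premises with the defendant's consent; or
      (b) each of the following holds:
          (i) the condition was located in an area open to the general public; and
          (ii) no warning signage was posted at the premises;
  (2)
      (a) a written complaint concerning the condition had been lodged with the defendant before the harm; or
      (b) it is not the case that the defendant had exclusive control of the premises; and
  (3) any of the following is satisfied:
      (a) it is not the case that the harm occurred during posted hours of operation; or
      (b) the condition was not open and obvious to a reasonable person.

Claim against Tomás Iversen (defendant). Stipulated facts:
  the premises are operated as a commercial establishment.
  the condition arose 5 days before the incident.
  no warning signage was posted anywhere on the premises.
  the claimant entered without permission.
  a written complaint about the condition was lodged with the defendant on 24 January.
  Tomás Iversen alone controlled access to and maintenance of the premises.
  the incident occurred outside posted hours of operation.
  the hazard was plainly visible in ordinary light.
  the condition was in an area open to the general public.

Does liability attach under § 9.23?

(a) consent to enter — fails.
(i) public area — satisfied.
(ii) no signage posted — holds.
So (b) is satisfied (T AND T).
So (1) is satisfied (F OR T).
(a) complaint lodged — holds.
(b) not (exclusive control) — not met.
(2): T OR F → true.
(a) not (during posted hours) — holds.
(b) not open/obvious — not satisfied.
(3) = T OR F = true.
So Overall is satisfied (T AND T AND T).

Yes — liable.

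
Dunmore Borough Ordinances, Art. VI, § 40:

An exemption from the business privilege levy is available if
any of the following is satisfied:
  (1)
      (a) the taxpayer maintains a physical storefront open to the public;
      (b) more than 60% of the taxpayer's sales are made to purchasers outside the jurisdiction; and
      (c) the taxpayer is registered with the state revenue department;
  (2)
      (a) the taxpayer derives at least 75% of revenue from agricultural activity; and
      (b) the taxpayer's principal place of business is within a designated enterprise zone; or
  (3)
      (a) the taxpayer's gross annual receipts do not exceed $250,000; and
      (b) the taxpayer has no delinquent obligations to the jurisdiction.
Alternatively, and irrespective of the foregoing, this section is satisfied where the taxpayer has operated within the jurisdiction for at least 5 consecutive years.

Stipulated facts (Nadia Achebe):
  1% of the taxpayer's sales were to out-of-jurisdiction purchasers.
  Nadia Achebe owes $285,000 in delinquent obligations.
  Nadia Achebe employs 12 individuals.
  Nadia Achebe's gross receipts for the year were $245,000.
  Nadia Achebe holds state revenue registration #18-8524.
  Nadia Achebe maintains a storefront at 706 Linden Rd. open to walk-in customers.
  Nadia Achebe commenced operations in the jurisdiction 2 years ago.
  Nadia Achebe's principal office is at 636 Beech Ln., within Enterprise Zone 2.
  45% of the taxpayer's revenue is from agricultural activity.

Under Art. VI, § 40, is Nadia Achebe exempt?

No — not exempt.

(a) has storefront — satisfied.
(b) >60% out-of-jur. sales — not met.
(c) state-registered — met.
(1) = T AND F AND T = false.
(a) ≥75% agricultural — not met.
(b) in enterprise zone — holds.
(2) = F AND T = false.
(a) receipts ≤ $250,000 — holds.
(b) no delinquency — not met.
(3): T AND F → false.
Overall: F OR F OR F → false.
Exception (≥ 5 yrs in jurisdiction) — not satisfied.
Result: main false OR exception false → false.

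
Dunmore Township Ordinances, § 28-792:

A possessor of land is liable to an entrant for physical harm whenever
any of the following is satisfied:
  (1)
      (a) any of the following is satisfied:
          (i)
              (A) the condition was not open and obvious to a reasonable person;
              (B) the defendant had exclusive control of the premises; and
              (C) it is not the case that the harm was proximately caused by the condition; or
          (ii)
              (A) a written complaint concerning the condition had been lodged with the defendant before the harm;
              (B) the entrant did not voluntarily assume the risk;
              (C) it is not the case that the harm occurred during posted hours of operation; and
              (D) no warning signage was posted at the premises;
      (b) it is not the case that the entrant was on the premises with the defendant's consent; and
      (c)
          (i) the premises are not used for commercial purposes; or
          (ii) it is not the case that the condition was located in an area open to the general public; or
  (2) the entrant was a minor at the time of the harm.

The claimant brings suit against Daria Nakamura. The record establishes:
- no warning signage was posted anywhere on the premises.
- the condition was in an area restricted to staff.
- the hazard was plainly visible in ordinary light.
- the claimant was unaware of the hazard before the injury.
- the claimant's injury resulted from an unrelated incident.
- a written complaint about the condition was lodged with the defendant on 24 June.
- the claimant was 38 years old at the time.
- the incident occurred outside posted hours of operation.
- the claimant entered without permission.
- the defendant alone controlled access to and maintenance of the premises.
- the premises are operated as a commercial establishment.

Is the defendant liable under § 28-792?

(A) not open/obvious — not met.
(B) exclusive control — met.
(C) not (proximate cause) — holds.
(i) = F AND T AND T = false.
(A) complaint lodged — met.
(B) no assumed risk — holds.
(C) not (during posted hours) — satisfied.
(D) no signage posted — holds.
So (ii) is satisfied (T AND T AND T AND T).
(a): F OR T → true.
(b) not (consent to enter) — holds.
(i) not (commercial use) — not satisfied.
(ii) not (public area) — holds.
So (c) is satisfied (F OR T).
So (1) is satisfied (T AND T AND T).
(2) entrant a minor — fails.
Overall: T OR F → true.

Yes — liable.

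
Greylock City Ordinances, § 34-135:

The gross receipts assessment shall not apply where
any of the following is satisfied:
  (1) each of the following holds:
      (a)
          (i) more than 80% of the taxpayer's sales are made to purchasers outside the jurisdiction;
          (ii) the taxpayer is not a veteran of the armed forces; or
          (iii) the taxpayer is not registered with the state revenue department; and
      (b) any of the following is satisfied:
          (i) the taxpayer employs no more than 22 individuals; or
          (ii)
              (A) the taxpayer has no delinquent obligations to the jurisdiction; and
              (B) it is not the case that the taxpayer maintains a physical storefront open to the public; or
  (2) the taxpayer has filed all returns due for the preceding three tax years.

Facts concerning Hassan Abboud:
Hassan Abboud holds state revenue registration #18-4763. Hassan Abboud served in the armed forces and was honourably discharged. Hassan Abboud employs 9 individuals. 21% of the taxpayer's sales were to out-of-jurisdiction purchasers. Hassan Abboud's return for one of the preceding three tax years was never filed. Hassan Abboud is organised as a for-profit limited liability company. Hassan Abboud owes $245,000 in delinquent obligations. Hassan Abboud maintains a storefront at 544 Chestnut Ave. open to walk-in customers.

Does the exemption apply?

(i) >80% out-of-jur. sales — not met.
(ii) not (veteran) — not met.
(iii) not (state-registered) — fails.
So (a) is not satisfied (F OR F OR F).
(i) ≤ 22 employees — met.
(A) no delinquency — fails.
(B) not (has storefront) — fails.
(ii) = F AND F = false.
(b): T OR F → true.
So (1) is not satisfied (F AND T).
(2) returns current — not satisfied.
So Overall is not satisfied (F OR F).

No — not exempt.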